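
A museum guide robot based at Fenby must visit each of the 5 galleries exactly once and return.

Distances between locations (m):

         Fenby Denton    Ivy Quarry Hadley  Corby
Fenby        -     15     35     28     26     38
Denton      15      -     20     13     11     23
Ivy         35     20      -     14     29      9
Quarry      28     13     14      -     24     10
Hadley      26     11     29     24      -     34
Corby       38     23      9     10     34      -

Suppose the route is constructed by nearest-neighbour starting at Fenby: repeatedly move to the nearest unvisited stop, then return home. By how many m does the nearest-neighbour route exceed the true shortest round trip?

From Fenby: Denton=15, Hadley=26, Quarry=28, Ivy=35, Corby=38 → choose Denton (15).
From Denton: Hadley=11, Quarry=13, Ivy=20, Corby=23 → choose Hadley (11).
From Hadley: Quarry=24, Ivy=29, Corby=34 → choose Quarry (24).
From Quarry: Corby=10, Ivy=14 → choose Corby (10).
From Corby: Ivy=9 → choose Ivy (9).
NN route Fenby → Denton → Hadley → Quarry → Corby → Ivy → Fenby costs 104.
Optimal: Fenby → Denton → Quarry → Corby → Ivy → Hadley → Fenby costs 102 (by enumerating all 60 distinct tours).
Excess = 104 − 102 = 2.

The nearest-neighbour route is 2 m longer than optimal.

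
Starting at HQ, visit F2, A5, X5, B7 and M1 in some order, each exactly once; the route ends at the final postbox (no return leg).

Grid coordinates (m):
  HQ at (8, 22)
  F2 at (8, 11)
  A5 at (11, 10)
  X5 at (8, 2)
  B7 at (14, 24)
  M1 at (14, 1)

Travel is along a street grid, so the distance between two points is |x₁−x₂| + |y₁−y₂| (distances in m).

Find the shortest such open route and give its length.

There are 5! = 120 possible orderings.
HQ→F2→A5→X5→B7→M1: 11+4+11+28+23 = 77
HQ→F2→A5→X5→M1→B7: 11+4+11+7+23 = 56
HQ→F2→A5→B7→X5→M1: 11+4+17+28+7 = 67
HQ→F2→A5→B7→M1→X5: 11+4+17+23+7 = 62
HQ→F2→A5→M1→X5→B7: 11+4+12+7+28 = 62
HQ→F2→A5→M1→B7→X5: 11+4+12+23+28 = 78
HQ→F2→X5→A5→B7→M1: 11+9+11+17+23 = 71
HQ→F2→X5→A5→M1→B7: 11+9+11+12+23 = 66
HQ→F2→X5→B7→A5→M1: 11+9+28+17+12 = 77
HQ→F2→X5→B7→M1→A5: 11+9+28+23+12 = 83
HQ→F2→X5→M1→A5→B7: 11+9+7+12+17 = 56
HQ→F2→X5→M1→B7→A5: 11+9+7+23+17 = 67
HQ→F2→B7→A5→X5→M1: 11+19+17+11+7 = 65
HQ→F2→B7→A5→M1→X5: 11+19+17+12+7 = 66
… (106 more)
HQ→B7→A5→F2→X5→M1: 8+17+4+9+7 = 45  ← best
The minimum is 45.
One shortest path: HQ → B7 → A5 → F2 → X5 → M1.

Minimum one-way distance = 45 m.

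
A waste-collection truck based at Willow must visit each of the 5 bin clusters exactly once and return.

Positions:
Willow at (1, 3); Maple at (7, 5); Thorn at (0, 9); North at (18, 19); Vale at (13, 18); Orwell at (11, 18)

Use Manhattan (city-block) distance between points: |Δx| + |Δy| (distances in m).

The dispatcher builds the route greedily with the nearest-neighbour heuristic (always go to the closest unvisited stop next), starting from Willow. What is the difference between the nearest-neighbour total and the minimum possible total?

Excess over optimum: 8 m.

From Willow: Thorn=7, Maple=8, Orwell=25, Vale=27, North=33 → choose Thorn (7).
From Thorn: Maple=11, Orwell=20, Vale=22, North=28 → choose Maple (11).
From Maple: Orwell=17, Vale=19, North=25 → choose Orwell (17).
From Orwell: Vale=2, North=8 → choose Vale (2).
From Vale: North=6 → choose North (6).
NN route Willow → Thorn → Maple → Orwell → Vale → North → Willow costs 76.
Optimal: Willow → Maple → North → Vale → Orwell → Thorn → Willow costs 68 (by enumerating all 60 distinct tours).
Excess = 76 − 68 = 8.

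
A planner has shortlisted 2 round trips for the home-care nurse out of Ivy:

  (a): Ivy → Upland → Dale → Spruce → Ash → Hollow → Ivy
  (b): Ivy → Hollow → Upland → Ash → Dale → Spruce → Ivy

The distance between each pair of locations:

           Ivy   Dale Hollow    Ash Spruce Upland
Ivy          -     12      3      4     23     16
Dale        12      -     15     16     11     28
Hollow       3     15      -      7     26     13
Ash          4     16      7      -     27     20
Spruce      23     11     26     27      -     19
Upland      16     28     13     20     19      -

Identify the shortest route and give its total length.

86 — (b) is the shortest.

(a): 16 + 28 + 11 + 27 + 7 + 3 = 92
(b): 3 + 13 + 20 + 16 + 11 + 23 = 86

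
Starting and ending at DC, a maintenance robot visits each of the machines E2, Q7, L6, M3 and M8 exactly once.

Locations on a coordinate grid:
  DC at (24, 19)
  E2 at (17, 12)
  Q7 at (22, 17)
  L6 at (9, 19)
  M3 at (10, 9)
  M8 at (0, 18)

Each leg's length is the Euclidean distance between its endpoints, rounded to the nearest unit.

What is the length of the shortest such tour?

55 — the shortest possible round trip.

There are 60 distinct closed tours to check (reversals are equivalent).
DC → E2 → Q7 → L6 → M3 → M8 → DC: 10+7+13+10+13+24 = 77
DC → E2 → Q7 → L6 → M8 → M3 → DC: 10+7+13+9+13+17 = 69
DC → E2 → Q7 → M3 → L6 → M8 → DC: 10+7+14+10+9+24 = 74
DC → E2 → Q7 → M3 → M8 → L6 → DC: 10+7+14+13+9+15 = 68
DC → E2 → Q7 → M8 → L6 → M3 → DC: 10+7+22+9+10+17 = 75
DC → E2 → Q7 → M8 → M3 → L6 → DC: 10+7+22+13+10+15 = 77
DC → E2 → L6 → Q7 → M3 → M8 → DC: 10+11+13+14+13+24 = 85
DC → E2 → L6 → Q7 → M8 → M3 → DC: 10+11+13+22+13+17 = 86
DC → E2 → L6 → M3 → Q7 → M8 → DC: 10+11+10+14+22+24 = 91
DC → E2 → L6 → M3 → M8 → Q7 → DC: 10+11+10+13+22+3 = 69
DC → E2 → L6 → M8 → Q7 → M3 → DC: 10+11+9+22+14+17 = 83
DC → E2 → L6 → M8 → M3 → Q7 → DC: 10+11+9+13+14+3 = 60
DC → E2 → M3 → Q7 → L6 → M8 → DC: 10+8+14+13+9+24 = 78
DC → E2 → M3 → Q7 → M8 → L6 → DC: 10+8+14+22+9+15 = 78
… (46 more)
DC → Q7 → E2 → M3 → M8 → L6 → DC: 3+7+8+13+9+15 = 55  ← best
The minimum is 55.
One optimal route: DC → Q7 → E2 → M3 → M8 → L6 → DC (or its reverse).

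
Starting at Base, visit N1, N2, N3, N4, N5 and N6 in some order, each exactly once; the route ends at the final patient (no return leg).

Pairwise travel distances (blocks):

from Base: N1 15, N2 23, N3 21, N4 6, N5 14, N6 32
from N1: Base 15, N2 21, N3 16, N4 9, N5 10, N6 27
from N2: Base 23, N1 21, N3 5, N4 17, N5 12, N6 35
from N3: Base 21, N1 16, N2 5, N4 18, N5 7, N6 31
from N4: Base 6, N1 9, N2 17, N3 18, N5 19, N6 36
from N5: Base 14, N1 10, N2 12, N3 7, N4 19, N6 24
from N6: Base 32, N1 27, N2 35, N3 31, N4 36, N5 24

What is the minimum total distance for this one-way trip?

There are 6! = 720 possible orderings.
Base→N1→N2→N3→N4→N5→N6: 15+21+5+18+19+24 = 102
Base→N1→N2→N3→N4→N6→N5: 15+21+5+18+36+24 = 119
Base→N1→N2→N3→N5→N4→N6: 15+21+5+7+19+36 = 103
Base→N1→N2→N3→N5→N6→N4: 15+21+5+7+24+36 = 108
Base→N1→N2→N3→N6→N4→N5: 15+21+5+31+36+19 = 127
Base→N1→N2→N3→N6→N5→N4: 15+21+5+31+24+19 = 115
Base→N1→N2→N4→N3→N5→N6: 15+21+17+18+7+24 = 102
Base→N1→N2→N4→N3→N6→N5: 15+21+17+18+31+24 = 126
… (712 more)
Base→N4→N1→N2→N3→N5→N6: 6+9+21+5+7+24 = 72  ← best
The minimum is 72.
One shortest path: Base → N4 → N1 → N2 → N3 → N5 → N6.

Shortest open route: 72 blocks.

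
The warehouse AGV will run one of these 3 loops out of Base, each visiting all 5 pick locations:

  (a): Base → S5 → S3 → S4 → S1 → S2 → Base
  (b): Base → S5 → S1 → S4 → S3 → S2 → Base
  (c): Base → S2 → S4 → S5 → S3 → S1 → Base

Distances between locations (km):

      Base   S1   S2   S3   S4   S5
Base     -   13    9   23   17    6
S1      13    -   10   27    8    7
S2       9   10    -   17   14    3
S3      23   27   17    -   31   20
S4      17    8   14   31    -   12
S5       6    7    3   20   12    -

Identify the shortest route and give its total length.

78 km — (b) is the shortest.

(a): 6 + 20 + 31 + 8 + 10 + 9 = 84
(b): 6 + 7 + 8 + 31 + 17 + 9 = 78
(c): 9 + 14 + 12 + 20 + 27 + 13 = 95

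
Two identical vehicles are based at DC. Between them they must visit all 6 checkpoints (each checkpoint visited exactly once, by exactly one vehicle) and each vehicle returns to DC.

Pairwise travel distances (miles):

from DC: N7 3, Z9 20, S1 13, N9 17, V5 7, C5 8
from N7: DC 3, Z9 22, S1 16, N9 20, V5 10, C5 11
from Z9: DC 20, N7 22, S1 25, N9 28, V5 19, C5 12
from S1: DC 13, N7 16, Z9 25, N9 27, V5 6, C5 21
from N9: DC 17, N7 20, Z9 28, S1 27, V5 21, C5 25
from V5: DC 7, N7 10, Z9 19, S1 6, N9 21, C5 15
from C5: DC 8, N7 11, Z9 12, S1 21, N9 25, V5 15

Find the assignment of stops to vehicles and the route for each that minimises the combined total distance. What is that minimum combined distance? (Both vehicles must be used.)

Minimum combined distance: 94 miles.

Check every non-empty split of the stops between the two vehicles; for each half take its own optimal tour:
  {N7} + {Z9, S1, N9, V5, C5}: 6 + 88 = 94
  {Z9} + {N7, S1, N9, V5, C5}: 40 + 79 = 119
  {N7, Z9} + {S1, N9, V5, C5}: 45 + 73 = 118
  {S1} + {N7, Z9, N9, V5, C5}: 26 + 82 = 108
  {N7, S1} + {Z9, N9, V5, C5}: 32 + 76 = 108
  {Z9, S1} + {N7, N9, V5, C5}: 58 + 67 = 125
  … (31 splits in total)
Best: vehicle 1 DC → N7 → DC = 6; vehicle 2 DC → S1 → V5 → N9 → Z9 → C5 → DC = 88; combined 94.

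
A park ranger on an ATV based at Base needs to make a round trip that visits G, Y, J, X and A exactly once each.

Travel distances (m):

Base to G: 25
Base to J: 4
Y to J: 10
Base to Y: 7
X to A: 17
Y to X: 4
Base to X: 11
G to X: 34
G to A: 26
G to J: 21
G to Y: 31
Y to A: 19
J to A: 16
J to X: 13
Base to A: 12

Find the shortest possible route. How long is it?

Shortest round trip = 79 m.

With 5 stops there are 5!/2 = 60 distinct round trips (a route and its reverse cost the same).
Base-G-Y-J-X-A-Base: 25+31+10+13+17+12 = 108
Base-G-Y-J-A-X-Base: 25+31+10+16+17+11 = 110
Base-G-Y-X-J-A-Base: 25+31+4+13+16+12 = 101
Base-G-Y-X-A-J-Base: 25+31+4+17+16+4 = 97
Base-G-Y-A-J-X-Base: 25+31+19+16+13+11 = 115
Base-G-Y-A-X-J-Base: 25+31+19+17+13+4 = 109
Base-G-J-Y-X-A-Base: 25+21+10+4+17+12 = 89
Base-G-J-Y-A-X-Base: 25+21+10+19+17+11 = 103
Base-G-J-X-Y-A-Base: 25+21+13+4+19+12 = 94
Base-G-J-X-A-Y-Base: 25+21+13+17+19+7 = 102
Base-G-J-A-Y-X-Base: 25+21+16+19+4+11 = 96
Base-G-J-A-X-Y-Base: 25+21+16+17+4+7 = 90
Base-G-X-Y-J-A-Base: 25+34+4+10+16+12 = 101
Base-G-X-Y-A-J-Base: 25+34+4+19+16+4 = 102
… (46 more)
Base-Y-X-A-G-J-Base: 7+4+17+26+21+4 = 79  ← best
The minimum is 79.
One optimal route: Base → Y → X → A → G → J → Base (or its reverse).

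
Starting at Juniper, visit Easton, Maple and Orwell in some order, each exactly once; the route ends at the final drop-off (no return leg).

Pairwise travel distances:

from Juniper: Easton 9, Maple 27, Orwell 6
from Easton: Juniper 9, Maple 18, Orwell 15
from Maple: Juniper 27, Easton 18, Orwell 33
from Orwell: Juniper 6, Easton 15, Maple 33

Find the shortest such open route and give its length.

There are 3! = 6 possible orderings.
Juniper→Easton→Maple→Orwell: 9+18+33 = 60
Juniper→Easton→Orwell→Maple: 9+15+33 = 57
Juniper→Maple→Easton→Orwell: 27+18+15 = 60
Juniper→Maple→Orwell→Easton: 27+33+15 = 75
Juniper→Orwell→Easton→Maple: 6+15+18 = 39
Juniper→Orwell→Maple→Easton: 6+33+18 = 57
The minimum is 39.
One shortest path: Juniper → Orwell → Easton → Maple.

Minimum one-way distance = 39.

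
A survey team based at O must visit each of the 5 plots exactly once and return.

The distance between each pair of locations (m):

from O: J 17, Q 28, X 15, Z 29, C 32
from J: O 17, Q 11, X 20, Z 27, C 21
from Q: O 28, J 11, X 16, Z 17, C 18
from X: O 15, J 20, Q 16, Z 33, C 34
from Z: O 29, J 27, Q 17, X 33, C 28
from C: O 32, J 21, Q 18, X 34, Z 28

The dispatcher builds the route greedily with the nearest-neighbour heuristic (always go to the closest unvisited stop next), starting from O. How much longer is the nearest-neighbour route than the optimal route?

The nearest-neighbour route is 6 m longer than optimal.

From O: X=15, J=17, Q=28, Z=29, C=32 → choose X (15).
From X: Q=16, J=20, Z=33, C=34 → choose Q (16).
From Q: J=11, Z=17, C=18 → choose J (11).
From J: C=21, Z=27 → choose C (21).
From C: Z=28 → choose Z (28).
NN route O → X → Q → J → C → Z → O costs 120.
Optimal: O → J → C → Z → Q → X → O costs 114 (by enumerating all 60 distinct tours).
Excess = 120 − 114 = 6.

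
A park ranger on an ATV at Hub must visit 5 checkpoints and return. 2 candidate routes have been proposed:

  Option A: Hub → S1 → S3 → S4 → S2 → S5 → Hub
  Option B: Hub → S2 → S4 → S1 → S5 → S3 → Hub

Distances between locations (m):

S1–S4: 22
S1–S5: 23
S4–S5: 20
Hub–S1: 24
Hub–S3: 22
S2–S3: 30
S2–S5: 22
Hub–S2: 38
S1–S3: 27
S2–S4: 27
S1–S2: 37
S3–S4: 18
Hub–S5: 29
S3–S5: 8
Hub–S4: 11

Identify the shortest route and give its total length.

Option A: 24 + 27 + 18 + 27 + 22 + 29 = 147
Option B: 38 + 27 + 22 + 23 + 8 + 22 = 140

Shortest is Option B, total 140 m.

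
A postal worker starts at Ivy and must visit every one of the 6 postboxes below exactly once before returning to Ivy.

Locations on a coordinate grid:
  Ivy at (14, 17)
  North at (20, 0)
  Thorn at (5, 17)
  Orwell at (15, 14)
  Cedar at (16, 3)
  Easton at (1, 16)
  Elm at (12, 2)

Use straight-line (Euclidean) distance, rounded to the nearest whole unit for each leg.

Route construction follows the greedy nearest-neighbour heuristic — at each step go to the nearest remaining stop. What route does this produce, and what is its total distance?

Nearest-neighbour total = 62; route Ivy → Orwell → Thorn → Easton → Elm → Cedar → North → Ivy.

At Ivy the remaining stops are Orwell 3, Thorn 9, Easton 13, Cedar 14, Elm 15, North 18; go to Orwell.
At Orwell the remaining stops are Thorn 10, Cedar 11, Elm 12, Easton 14, North 15; go to Thorn.
At Thorn the remaining stops are Easton 4, Elm 17, Cedar 18, North 23; go to Easton.
At Easton the remaining stops are Elm 18, Cedar 20, North 25; go to Elm.
At Elm the remaining stops are Cedar 4, North 8; go to Cedar.
At Cedar the remaining stops are North 5; go to North.
Return North→Ivy: 18.
Total = 3 + 10 + 4 + 18 + 4 + 5 + 18 = 62.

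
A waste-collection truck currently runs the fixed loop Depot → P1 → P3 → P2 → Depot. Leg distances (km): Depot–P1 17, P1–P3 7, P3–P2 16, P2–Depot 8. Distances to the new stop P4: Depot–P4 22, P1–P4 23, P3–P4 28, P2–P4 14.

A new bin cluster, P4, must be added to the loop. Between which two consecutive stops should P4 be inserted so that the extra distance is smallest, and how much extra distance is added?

Insertion cost between consecutive stops i–j is d(i,P4) + d(P4,j) − d(i,j):
  between Depot and P1: 22 + 23 − 17 = 28
  between P1 and P3: 23 + 28 − 7 = 44
  between P3 and P2: 28 + 14 − 16 = 26
  between P2 and Depot: 14 + 22 − 8 = 28
Cheapest insertion is between P3 and P2, adding 26.
New total = 48 + 26 = 74.

Minimum extra distance: 26 km, inserting P4 between P3 and P2.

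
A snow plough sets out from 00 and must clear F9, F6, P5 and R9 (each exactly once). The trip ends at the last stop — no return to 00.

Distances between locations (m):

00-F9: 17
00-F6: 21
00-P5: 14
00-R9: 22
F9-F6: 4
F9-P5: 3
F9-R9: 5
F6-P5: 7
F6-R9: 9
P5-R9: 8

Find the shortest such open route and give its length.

There are 4! = 24 possible orderings.
00 → F9 → F6 → P5 → R9: 17+4+7+8 = 36
00 → F9 → F6 → R9 → P5: 17+4+9+8 = 38
00 → F9 → P5 → F6 → R9: 17+3+7+9 = 36
00 → F9 → P5 → R9 → F6: 17+3+8+9 = 37
00 → F9 → R9 → F6 → P5: 17+5+9+7 = 38
00 → F9 → R9 → P5 → F6: 17+5+8+7 = 37
00 → F6 → F9 → P5 → R9: 21+4+3+8 = 36
00 → F6 → F9 → R9 → P5: 21+4+5+8 = 38
00 → F6 → P5 → F9 → R9: 21+7+3+5 = 36
00 → F6 → P5 → R9 → F9: 21+7+8+5 = 41
00 → F6 → R9 → F9 → P5: 21+9+5+3 = 38
00 → F6 → R9 → P5 → F9: 21+9+8+3 = 41
00 → P5 → F9 → F6 → R9: 14+3+4+9 = 30
00 → P5 → F9 → R9 → F6: 14+3+5+9 = 31
… (10 more)
The minimum is 30.
One shortest path: 00 → P5 → F9 → F6 → R9.

30 m — the minimum one-way total.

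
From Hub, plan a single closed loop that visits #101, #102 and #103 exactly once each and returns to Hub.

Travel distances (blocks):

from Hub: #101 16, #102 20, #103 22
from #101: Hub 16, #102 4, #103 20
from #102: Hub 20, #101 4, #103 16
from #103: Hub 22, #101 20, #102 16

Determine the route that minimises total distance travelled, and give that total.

Shortest round trip = 58 blocks.

Hub-#101-#102-#103-Hub: 16+4+16+22 = 58
Hub-#101-#103-#102-Hub: 16+20+16+20 = 72
Hub-#102-#101-#103-Hub: 20+4+20+22 = 66
The minimum is 58.
One optimal route: Hub → #101 → #102 → #103 → Hub (or its reverse).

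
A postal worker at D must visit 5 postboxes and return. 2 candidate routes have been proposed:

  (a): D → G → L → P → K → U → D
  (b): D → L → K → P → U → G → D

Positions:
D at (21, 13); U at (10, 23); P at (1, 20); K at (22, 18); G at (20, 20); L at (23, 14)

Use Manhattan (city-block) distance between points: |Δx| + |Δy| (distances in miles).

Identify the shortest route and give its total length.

(a): 8 + 9 + 28 + 23 + 17 + 21 = 106
(b): 3 + 5 + 23 + 12 + 13 + 8 = 64

64 miles — (b) is the shortest.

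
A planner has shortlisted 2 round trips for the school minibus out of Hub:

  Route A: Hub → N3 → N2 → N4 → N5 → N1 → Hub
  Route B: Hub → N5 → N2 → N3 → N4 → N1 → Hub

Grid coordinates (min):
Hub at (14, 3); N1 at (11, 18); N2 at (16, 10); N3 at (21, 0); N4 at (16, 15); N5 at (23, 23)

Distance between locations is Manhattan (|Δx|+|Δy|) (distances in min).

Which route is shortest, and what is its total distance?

Route A: 10 + 15 + 5 + 15 + 17 + 18 = 80
Route B: 29 + 20 + 15 + 20 + 8 + 18 = 110

80 min — Route A is the shortest.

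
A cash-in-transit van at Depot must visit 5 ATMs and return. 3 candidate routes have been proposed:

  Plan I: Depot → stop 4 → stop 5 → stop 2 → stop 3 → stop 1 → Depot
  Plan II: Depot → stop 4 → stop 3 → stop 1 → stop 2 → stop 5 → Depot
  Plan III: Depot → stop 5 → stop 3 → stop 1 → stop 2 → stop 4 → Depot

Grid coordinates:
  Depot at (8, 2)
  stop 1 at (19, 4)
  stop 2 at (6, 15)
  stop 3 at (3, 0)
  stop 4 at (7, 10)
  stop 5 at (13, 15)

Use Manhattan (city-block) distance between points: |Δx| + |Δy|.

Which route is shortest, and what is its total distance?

Plan I: 9 + 11 + 7 + 18 + 20 + 13 = 78
Plan II: 9 + 14 + 20 + 24 + 7 + 18 = 92
Plan III: 18 + 25 + 20 + 24 + 6 + 9 = 102

Shortest is Plan I, total 78.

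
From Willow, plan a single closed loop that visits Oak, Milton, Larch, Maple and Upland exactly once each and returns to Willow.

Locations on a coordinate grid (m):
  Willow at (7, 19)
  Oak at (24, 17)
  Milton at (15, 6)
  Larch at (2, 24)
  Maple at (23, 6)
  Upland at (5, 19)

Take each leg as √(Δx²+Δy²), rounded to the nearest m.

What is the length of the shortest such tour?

With 5 stops there are 5!/2 = 60 distinct round trips (a route and its reverse cost the same).
Willow→Oak→Milton→Larch→Maple→Upland→Willow: 17+14+22+28+22+2 = 105
Willow→Oak→Milton→Larch→Upland→Maple→Willow: 17+14+22+6+22+21 = 102
Willow→Oak→Milton→Maple→Larch→Upland→Willow: 17+14+8+28+6+2 = 75
Willow→Oak→Milton→Maple→Upland→Larch→Willow: 17+14+8+22+6+7 = 74
Willow→Oak→Milton→Upland→Larch→Maple→Willow: 17+14+16+6+28+21 = 102
Willow→Oak→Milton→Upland→Maple→Larch→Willow: 17+14+16+22+28+7 = 104
Willow→Oak→Larch→Milton→Maple→Upland→Willow: 17+23+22+8+22+2 = 94
Willow→Oak→Larch→Milton→Upland→Maple→Willow: 17+23+22+16+22+21 = 121
Willow→Oak→Larch→Maple→Milton→Upland→Willow: 17+23+28+8+16+2 = 94
Willow→Oak→Larch→Maple→Upland→Milton→Willow: 17+23+28+22+16+15 = 121
Willow→Oak→Larch→Upland→Milton→Maple→Willow: 17+23+6+16+8+21 = 91
Willow→Oak→Larch→Upland→Maple→Milton→Willow: 17+23+6+22+8+15 = 91
Willow→Oak→Maple→Milton→Larch→Upland→Willow: 17+11+8+22+6+2 = 66
Willow→Oak→Maple→Milton→Upland→Larch→Willow: 17+11+8+16+6+7 = 65
… (46 more)
The minimum is 65.
One optimal route: Willow → Oak → Maple → Milton → Upland → Larch → Willow (or its reverse).

Minimum total distance: 65 m.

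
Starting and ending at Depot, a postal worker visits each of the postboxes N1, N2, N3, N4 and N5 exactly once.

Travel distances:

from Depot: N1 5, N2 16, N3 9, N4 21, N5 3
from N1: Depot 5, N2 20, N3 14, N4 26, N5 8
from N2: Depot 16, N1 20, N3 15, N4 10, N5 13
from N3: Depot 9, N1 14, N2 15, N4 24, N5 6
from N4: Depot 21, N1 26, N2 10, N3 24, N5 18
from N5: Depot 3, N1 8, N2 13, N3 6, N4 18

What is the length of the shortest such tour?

Depot-N1-N2-N3-N4-N5-Depot: 5+20+15+24+18+3 = 85
Depot-N1-N2-N3-N5-N4-Depot: 5+20+15+6+18+21 = 85
Depot-N1-N2-N4-N3-N5-Depot: 5+20+10+24+6+3 = 68
Depot-N1-N2-N4-N5-N3-Depot: 5+20+10+18+6+9 = 68
Depot-N1-N2-N5-N3-N4-Depot: 5+20+13+6+24+21 = 89
Depot-N1-N2-N5-N4-N3-Depot: 5+20+13+18+24+9 = 89
Depot-N1-N3-N2-N4-N5-Depot: 5+14+15+10+18+3 = 65
Depot-N1-N3-N2-N5-N4-Depot: 5+14+15+13+18+21 = 86
Depot-N1-N3-N4-N2-N5-Depot: 5+14+24+10+13+3 = 69
Depot-N1-N3-N4-N5-N2-Depot: 5+14+24+18+13+16 = 90
Depot-N1-N3-N5-N2-N4-Depot: 5+14+6+13+10+21 = 69
Depot-N1-N3-N5-N4-N2-Depot: 5+14+6+18+10+16 = 69
Depot-N1-N4-N2-N3-N5-Depot: 5+26+10+15+6+3 = 65
Depot-N1-N4-N2-N5-N3-Depot: 5+26+10+13+6+9 = 69
… (46 more)
The minimum is 65.
One optimal route: Depot → N1 → N3 → N2 → N4 → N5 → Depot (or its reverse).

65 — the shortest possible round trip.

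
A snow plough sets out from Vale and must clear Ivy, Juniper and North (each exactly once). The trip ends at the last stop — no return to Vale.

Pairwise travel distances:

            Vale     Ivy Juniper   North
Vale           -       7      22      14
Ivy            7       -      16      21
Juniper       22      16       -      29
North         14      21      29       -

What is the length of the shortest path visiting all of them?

There are 3! = 6 possible orderings.
Vale→Ivy→Juniper→North: 7+16+29 = 52
Vale→Ivy→North→Juniper: 7+21+29 = 57
Vale→Juniper→Ivy→North: 22+16+21 = 59
Vale→Juniper→North→Ivy: 22+29+21 = 72
Vale→North→Ivy→Juniper: 14+21+16 = 51
Vale→North→Juniper→Ivy: 14+29+16 = 59
The minimum is 51.
One shortest path: Vale → North → Ivy → Juniper.

51 — the minimum one-way total.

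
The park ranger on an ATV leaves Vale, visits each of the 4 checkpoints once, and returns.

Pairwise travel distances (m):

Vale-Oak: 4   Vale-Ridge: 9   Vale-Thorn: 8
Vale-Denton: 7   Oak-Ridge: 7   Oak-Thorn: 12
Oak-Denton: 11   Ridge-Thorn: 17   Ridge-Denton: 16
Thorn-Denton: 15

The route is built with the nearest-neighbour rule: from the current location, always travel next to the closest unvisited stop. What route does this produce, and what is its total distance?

At Vale the remaining stops are Oak 4, Denton 7, Thorn 8, Ridge 9; go to Oak.
At Oak the remaining stops are Ridge 7, Denton 11, Thorn 12; go to Ridge.
At Ridge the remaining stops are Denton 16, Thorn 17; go to Denton.
At Denton the remaining stops are Thorn 15; go to Thorn.
Return Thorn→Vale: 8.
Total = 4 + 7 + 16 + 15 + 8 = 50.

Total distance 50 m via the nearest-neighbour route Vale → Oak → Ridge → Denton → Thorn → Vale.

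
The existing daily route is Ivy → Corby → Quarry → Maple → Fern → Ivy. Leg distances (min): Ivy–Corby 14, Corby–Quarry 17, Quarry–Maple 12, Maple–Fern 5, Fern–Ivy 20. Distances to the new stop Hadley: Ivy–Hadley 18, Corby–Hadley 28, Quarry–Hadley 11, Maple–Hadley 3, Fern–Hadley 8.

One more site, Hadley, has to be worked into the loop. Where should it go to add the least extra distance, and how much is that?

Minimum extra distance: 2 min, inserting Hadley between Quarry and Maple.

Insertion cost between consecutive stops i–j is d(i,Hadley) + d(Hadley,j) − d(i,j):
  between Ivy and Corby: 18 + 28 − 14 = 32
  between Corby and Quarry: 28 + 11 − 17 = 22
  between Quarry and Maple: 11 + 3 − 12 = 2
  between Maple and Fern: 3 + 8 − 5 = 6
  between Fern and Ivy: 8 + 18 − 20 = 6
Cheapest insertion is between Quarry and Maple, adding 2.
New total = 68 + 2 = 70.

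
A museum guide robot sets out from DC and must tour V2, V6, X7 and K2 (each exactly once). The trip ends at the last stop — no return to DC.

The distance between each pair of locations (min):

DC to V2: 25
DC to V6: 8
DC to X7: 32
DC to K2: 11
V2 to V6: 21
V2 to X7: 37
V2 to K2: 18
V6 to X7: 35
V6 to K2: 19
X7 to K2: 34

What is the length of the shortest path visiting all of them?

There are 4! = 24 possible orderings.
DC→V2→V6→X7→K2: 25+21+35+34 = 115
DC→V2→V6→K2→X7: 25+21+19+34 = 99
DC→V2→X7→V6→K2: 25+37+35+19 = 116
DC→V2→X7→K2→V6: 25+37+34+19 = 115
DC→V2→K2→V6→X7: 25+18+19+35 = 97
DC→V2→K2→X7→V6: 25+18+34+35 = 112
DC→V6→V2→X7→K2: 8+21+37+34 = 100
DC→V6→V2→K2→X7: 8+21+18+34 = 81
DC→V6→X7→V2→K2: 8+35+37+18 = 98
DC→V6→X7→K2→V2: 8+35+34+18 = 95
DC→V6→K2→V2→X7: 8+19+18+37 = 82
DC→V6→K2→X7→V2: 8+19+34+37 = 98
DC→X7→V2→V6→K2: 32+37+21+19 = 109
DC→X7→V2→K2→V6: 32+37+18+19 = 106
… (10 more)
The minimum is 81.
One shortest path: DC → V6 → V2 → K2 → X7.

Shortest open route: 81 min.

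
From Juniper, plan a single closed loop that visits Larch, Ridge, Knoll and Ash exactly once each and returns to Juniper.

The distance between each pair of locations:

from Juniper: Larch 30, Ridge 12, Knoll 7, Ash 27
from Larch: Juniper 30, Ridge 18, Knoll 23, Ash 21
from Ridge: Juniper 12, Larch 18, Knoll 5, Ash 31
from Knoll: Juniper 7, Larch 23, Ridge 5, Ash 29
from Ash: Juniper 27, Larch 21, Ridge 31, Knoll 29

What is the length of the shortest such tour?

Shortest round trip = 78.

Juniper → Larch → Ridge → Knoll → Ash → Juniper: 30+18+5+29+27 = 109
Juniper → Larch → Ridge → Ash → Knoll → Juniper: 30+18+31+29+7 = 115
Juniper → Larch → Knoll → Ridge → Ash → Juniper: 30+23+5+31+27 = 116
Juniper → Larch → Knoll → Ash → Ridge → Juniper: 30+23+29+31+12 = 125
Juniper → Larch → Ash → Ridge → Knoll → Juniper: 30+21+31+5+7 = 94
Juniper → Larch → Ash → Knoll → Ridge → Juniper: 30+21+29+5+12 = 97
Juniper → Ridge → Larch → Knoll → Ash → Juniper: 12+18+23+29+27 = 109
Juniper → Ridge → Larch → Ash → Knoll → Juniper: 12+18+21+29+7 = 87
Juniper → Ridge → Knoll → Larch → Ash → Juniper: 12+5+23+21+27 = 88
Juniper → Ridge → Ash → Larch → Knoll → Juniper: 12+31+21+23+7 = 94
Juniper → Knoll → Larch → Ridge → Ash → Juniper: 7+23+18+31+27 = 106
Juniper → Knoll → Ridge → Larch → Ash → Juniper: 7+5+18+21+27 = 78
The minimum is 78.
One optimal route: Juniper → Knoll → Ridge → Larch → Ash → Juniper (or its reverse).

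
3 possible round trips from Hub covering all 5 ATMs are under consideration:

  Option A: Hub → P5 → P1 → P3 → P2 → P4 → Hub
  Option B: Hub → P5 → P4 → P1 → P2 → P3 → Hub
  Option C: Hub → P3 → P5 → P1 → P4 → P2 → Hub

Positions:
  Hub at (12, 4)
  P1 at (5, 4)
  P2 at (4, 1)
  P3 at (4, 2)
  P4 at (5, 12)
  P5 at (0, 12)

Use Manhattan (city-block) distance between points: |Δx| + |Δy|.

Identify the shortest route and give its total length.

Shortest is Option B, total 48.

Option A: 20 + 13 + 3 + 1 + 12 + 15 = 64
Option B: 20 + 5 + 8 + 4 + 1 + 10 = 48
Option C: 10 + 14 + 13 + 8 + 12 + 11 = 68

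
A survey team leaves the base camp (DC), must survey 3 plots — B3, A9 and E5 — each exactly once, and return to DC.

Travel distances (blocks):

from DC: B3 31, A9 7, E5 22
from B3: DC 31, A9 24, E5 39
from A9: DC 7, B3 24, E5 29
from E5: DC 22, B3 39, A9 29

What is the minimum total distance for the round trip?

With 3 stops there are 3!/2 = 3 distinct round trips (a route and its reverse cost the same).
DC-B3-A9-E5-DC: 31+24+29+22 = 106
DC-B3-E5-A9-DC: 31+39+29+7 = 106
DC-A9-B3-E5-DC: 7+24+39+22 = 92
The minimum is 92.
One optimal route: DC → A9 → B3 → E5 → DC (or its reverse).

Minimum total distance: 92 blocks.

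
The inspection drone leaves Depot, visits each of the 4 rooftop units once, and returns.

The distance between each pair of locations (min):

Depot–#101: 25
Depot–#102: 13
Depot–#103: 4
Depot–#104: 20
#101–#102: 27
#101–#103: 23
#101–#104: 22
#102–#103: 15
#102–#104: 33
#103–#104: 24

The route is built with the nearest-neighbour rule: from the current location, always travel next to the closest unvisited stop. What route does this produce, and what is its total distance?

Depot → [#103:4 / #102:13 / #104:20 / #101:25] → #103 (4)
#103 → [#102:15 / #101:23 / #104:24] → #102 (15)
#102 → [#101:27 / #104:33] → #101 (27)
#101 → [#104:22] → #104 (22)
Return #104→Depot: 20.
Total = 4 + 15 + 27 + 22 + 20 = 88.

88 min along Depot → #103 → #102 → #101 → #104 → Depot.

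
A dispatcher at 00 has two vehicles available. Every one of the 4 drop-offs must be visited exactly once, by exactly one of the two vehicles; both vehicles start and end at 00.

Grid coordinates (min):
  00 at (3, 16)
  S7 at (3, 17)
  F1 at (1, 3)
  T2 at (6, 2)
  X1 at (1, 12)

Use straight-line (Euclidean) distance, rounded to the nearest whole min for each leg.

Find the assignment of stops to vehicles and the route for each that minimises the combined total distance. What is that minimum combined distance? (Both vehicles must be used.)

34 min — the smallest possible combined total.

There are 2^3 − 1 = 7 ways to divide the 4 stops into two non-empty groups. For each, the best each vehicle can do is its own shortest tour through its group:
  {S7} + {F1, T2, X1}: 2 + 32 = 34
  {F1} + {S7, T2, X1}: 26 + 31 = 57
  {S7, F1} + {T2, X1}: 28 + 29 = 57
  {T2} + {S7, F1, X1}: 28 + 28 = 56
  {S7, T2} + {F1, X1}: 30 + 26 = 56
  {F1, T2} + {S7, X1}: 32 + 10 = 42
  … (7 splits in total)
Best: vehicle 1 00 → S7 → 00 = 2; vehicle 2 00 → T2 → F1 → X1 → 00 = 32; combined 34.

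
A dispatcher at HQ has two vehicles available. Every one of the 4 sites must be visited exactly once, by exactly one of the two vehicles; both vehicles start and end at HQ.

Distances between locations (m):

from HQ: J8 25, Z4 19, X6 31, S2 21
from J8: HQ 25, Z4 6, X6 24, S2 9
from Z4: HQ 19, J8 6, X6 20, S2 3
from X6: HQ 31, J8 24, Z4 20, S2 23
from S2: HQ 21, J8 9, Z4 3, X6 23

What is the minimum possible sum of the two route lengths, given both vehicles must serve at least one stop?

Try each way of splitting the stops between the two vehicles (each non-empty) and, for each split, find the best tour for each vehicle:
  {J8} + {Z4, X6, S2}: 50 + 75 = 125
  {Z4} + {J8, X6, S2}: 38 + 85 = 123
  {J8, Z4} + {X6, S2}: 50 + 75 = 125
  {X6} + {J8, Z4, S2}: 62 + 55 = 117
  {J8, X6} + {Z4, S2}: 80 + 43 = 123
  {Z4, X6} + {J8, S2}: 70 + 55 = 125
  … (7 splits in total)
Best: vehicle 1 HQ → X6 → HQ = 62; vehicle 2 HQ → J8 → Z4 → S2 → HQ = 55; combined 117.

117 m — the smallest possible combined total.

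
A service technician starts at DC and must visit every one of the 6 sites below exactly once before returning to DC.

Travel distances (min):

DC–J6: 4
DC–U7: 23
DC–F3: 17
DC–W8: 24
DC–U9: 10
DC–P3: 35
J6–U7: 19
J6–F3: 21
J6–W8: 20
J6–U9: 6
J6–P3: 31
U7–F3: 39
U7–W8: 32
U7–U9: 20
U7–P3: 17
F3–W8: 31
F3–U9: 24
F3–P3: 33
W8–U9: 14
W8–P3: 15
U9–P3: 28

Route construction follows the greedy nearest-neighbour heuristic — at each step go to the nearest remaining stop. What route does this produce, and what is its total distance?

From DC: distances to unvisited — J6=4, U9=10, F3=17, U7=23, W8=24, P3=35. Nearest is J6 (4).
From J6: distances to unvisited — U9=6, U7=19, W8=20, F3=21, P3=31. Nearest is U9 (6).
From U9: distances to unvisited — W8=14, U7=20, F3=24, P3=28. Nearest is W8 (14).
From W8: distances to unvisited — P3=15, F3=31, U7=32. Nearest is P3 (15).
From P3: distances to unvisited — U7=17, F3=33. Nearest is U7 (17).
From U7: distances to unvisited — F3=39. Nearest is F3 (39).
Return F3→DC: 17.
Total = 4 + 6 + 14 + 15 + 17 + 39 + 17 = 112.

Nearest-neighbour total = 112 min; route DC → J6 → U9 → W8 → P3 → U7 → F3 → DC.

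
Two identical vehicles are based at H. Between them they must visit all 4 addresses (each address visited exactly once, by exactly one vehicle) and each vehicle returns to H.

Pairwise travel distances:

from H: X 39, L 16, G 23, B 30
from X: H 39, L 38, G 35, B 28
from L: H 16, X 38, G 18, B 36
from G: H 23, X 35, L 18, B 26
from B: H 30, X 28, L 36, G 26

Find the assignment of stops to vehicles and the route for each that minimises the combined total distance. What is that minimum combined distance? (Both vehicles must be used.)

There are 2^3 − 1 = 7 ways to divide the 4 stops into two non-empty groups. For each, the best each vehicle can do is its own shortest tour through its group:
  {X} + {L, G, B}: 78 + 90 = 168
  {L} + {X, G, B}: 32 + 116 = 148
  {X, L} + {G, B}: 93 + 79 = 172
  {G} + {X, L, B}: 46 + 112 = 158
  {X, G} + {L, B}: 97 + 82 = 179
  {L, G} + {X, B}: 57 + 97 = 154
  … (7 splits in total)
Best: vehicle 1 H → L → H = 32; vehicle 2 H → X → B → G → H = 116; combined 148.

148 — the smallest possible combined total.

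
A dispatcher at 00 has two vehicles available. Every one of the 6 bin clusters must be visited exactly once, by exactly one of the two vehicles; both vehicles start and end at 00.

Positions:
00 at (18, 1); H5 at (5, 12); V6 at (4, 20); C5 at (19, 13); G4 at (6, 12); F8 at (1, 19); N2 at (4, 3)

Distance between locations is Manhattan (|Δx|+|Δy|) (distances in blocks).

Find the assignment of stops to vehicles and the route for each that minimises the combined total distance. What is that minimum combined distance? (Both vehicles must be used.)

98 blocks — the smallest possible combined total.

There are 2^5 − 1 = 31 ways to divide the 6 stops into two non-empty groups. For each, the best each vehicle can do is its own shortest tour through its group:
  {H5} + {V6, C5, G4, F8, N2}: 48 + 76 = 124
  {V6} + {H5, C5, G4, F8, N2}: 66 + 74 = 140
  {H5, V6} + {C5, G4, F8, N2}: 66 + 74 = 140
  {C5} + {H5, V6, G4, F8, N2}: 26 + 72 = 98
  {H5, C5} + {V6, G4, F8, N2}: 52 + 72 = 124
  {V6, C5} + {H5, G4, F8, N2}: 68 + 70 = 138
  … (31 splits in total)
Best: vehicle 1 00 → C5 → 00 = 26; vehicle 2 00 → G4 → H5 → V6 → F8 → N2 → 00 = 72; combined 98.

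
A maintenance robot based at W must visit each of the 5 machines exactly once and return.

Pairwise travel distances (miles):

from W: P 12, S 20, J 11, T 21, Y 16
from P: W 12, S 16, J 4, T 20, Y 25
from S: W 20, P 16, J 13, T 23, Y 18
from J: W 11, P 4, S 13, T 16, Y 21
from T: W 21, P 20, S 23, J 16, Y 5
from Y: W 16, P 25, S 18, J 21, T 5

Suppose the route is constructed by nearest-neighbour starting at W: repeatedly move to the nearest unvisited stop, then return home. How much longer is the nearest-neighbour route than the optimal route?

Excess over optimum: 2 miles.

W: J=11, P=12, Y=16, S=20, T=21 ⇒ J
J: P=4, S=13, T=16, Y=21 ⇒ P
P: S=16, T=20, Y=25 ⇒ S
S: Y=18, T=23 ⇒ Y
Y: T=5 ⇒ T
NN route W → J → P → S → Y → T → W costs 75.
Optimal: W → P → J → S → T → Y → W costs 73 (by enumerating all 60 distinct tours).
Excess = 75 − 73 = 2.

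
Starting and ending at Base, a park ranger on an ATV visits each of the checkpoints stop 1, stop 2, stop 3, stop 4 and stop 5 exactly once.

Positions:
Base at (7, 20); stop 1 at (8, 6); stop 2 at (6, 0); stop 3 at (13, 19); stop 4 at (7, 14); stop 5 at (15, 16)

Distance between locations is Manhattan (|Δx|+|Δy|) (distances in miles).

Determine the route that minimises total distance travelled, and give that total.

Minimum total distance: 58 miles.

There are 60 distinct closed tours to check (reversals are equivalent).
Base-stop 1-stop 2-stop 3-stop 4-stop 5-Base: 15+8+26+11+10+12 = 82
Base-stop 1-stop 2-stop 3-stop 5-stop 4-Base: 15+8+26+5+10+6 = 70
Base-stop 1-stop 2-stop 4-stop 3-stop 5-Base: 15+8+15+11+5+12 = 66
Base-stop 1-stop 2-stop 4-stop 5-stop 3-Base: 15+8+15+10+5+7 = 60
Base-stop 1-stop 2-stop 5-stop 3-stop 4-Base: 15+8+25+5+11+6 = 70
Base-stop 1-stop 2-stop 5-stop 4-stop 3-Base: 15+8+25+10+11+7 = 76
Base-stop 1-stop 3-stop 2-stop 4-stop 5-Base: 15+18+26+15+10+12 = 96
Base-stop 1-stop 3-stop 2-stop 5-stop 4-Base: 15+18+26+25+10+6 = 100
Base-stop 1-stop 3-stop 4-stop 2-stop 5-Base: 15+18+11+15+25+12 = 96
Base-stop 1-stop 3-stop 4-stop 5-stop 2-Base: 15+18+11+10+25+21 = 100
Base-stop 1-stop 3-stop 5-stop 2-stop 4-Base: 15+18+5+25+15+6 = 84
Base-stop 1-stop 3-stop 5-stop 4-stop 2-Base: 15+18+5+10+15+21 = 84
Base-stop 1-stop 4-stop 2-stop 3-stop 5-Base: 15+9+15+26+5+12 = 82
Base-stop 1-stop 4-stop 2-stop 5-stop 3-Base: 15+9+15+25+5+7 = 76
… (46 more)
Base-stop 3-stop 5-stop 1-stop 2-stop 4-Base: 7+5+17+8+15+6 = 58  ← best
The minimum is 58.
One optimal route: Base → stop 3 → stop 5 → stop 1 → stop 2 → stop 4 → Base (or its reverse).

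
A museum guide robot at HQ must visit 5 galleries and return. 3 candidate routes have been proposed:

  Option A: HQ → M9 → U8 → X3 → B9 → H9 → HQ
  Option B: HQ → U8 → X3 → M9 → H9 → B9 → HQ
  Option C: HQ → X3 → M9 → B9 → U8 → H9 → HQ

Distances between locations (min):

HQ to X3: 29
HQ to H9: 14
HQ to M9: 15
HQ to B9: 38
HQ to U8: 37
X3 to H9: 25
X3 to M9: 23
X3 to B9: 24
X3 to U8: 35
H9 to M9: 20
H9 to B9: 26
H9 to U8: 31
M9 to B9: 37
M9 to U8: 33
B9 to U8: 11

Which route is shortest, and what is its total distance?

Option A: 15 + 33 + 35 + 24 + 26 + 14 = 147
Option B: 37 + 35 + 23 + 20 + 26 + 38 = 179
Option C: 29 + 23 + 37 + 11 + 31 + 14 = 145

145 min — Option C is the shortest.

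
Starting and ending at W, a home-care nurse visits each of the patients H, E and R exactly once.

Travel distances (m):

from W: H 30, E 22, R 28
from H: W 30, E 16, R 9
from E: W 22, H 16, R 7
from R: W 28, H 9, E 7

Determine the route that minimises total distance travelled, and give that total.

Shortest round trip = 68 m.

There are 3 distinct closed tours to check (reversals are equivalent).
W - H - E - R - W: 30+16+7+28 = 81
W - H - R - E - W: 30+9+7+22 = 68
W - E - H - R - W: 22+16+9+28 = 75
The minimum is 68.
One optimal route: W → H → R → E → W (or its reverse).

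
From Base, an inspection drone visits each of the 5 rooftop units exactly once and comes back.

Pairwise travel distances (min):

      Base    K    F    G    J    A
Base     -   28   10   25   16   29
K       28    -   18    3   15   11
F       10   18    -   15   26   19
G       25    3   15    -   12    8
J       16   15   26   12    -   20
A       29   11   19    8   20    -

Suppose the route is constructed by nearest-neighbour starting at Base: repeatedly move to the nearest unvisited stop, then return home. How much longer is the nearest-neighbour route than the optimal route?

Base: F=10, J=16, G=25, K=28, A=29 ⇒ F
F: G=15, K=18, A=19, J=26 ⇒ G
G: K=3, A=8, J=12 ⇒ K
K: A=11, J=15 ⇒ A
A: J=20 ⇒ J
NN route Base → F → G → K → A → J → Base costs 75.
Optimal: Base → F → A → K → G → J → Base costs 71 (by enumerating all 60 distinct tours).
Excess = 75 − 71 = 4.

4 min longer than the optimal tour.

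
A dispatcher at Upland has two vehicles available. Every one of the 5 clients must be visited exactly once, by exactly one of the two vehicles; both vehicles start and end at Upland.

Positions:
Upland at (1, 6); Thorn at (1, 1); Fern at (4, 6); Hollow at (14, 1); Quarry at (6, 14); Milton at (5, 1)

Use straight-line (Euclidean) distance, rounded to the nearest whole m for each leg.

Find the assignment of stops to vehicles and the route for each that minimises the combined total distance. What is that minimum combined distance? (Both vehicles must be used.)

Try each way of splitting the stops between the two vehicles (each non-empty) and, for each split, find the best tour for each vehicle:
  {Thorn} + {Fern, Hollow, Quarry, Milton}: 10 + 41 = 51
  {Fern} + {Thorn, Hollow, Quarry, Milton}: 6 + 42 = 48
  {Thorn, Fern} + {Hollow, Quarry, Milton}: 14 + 39 = 53
  {Hollow} + {Thorn, Fern, Quarry, Milton}: 28 + 31 = 59
  {Thorn, Hollow} + {Fern, Quarry, Milton}: 32 + 28 = 60
  {Fern, Hollow} + {Thorn, Quarry, Milton}: 28 + 31 = 59
  … (15 splits in total)
Best: vehicle 1 Upland → Fern → Upland = 6; vehicle 2 Upland → Thorn → Milton → Hollow → Quarry → Upland = 42; combined 48.

48 m — the smallest possible combined total.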